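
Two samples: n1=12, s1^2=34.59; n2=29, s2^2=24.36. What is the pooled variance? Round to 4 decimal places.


sp^2 = ((n1-1)*s1^2 + (n2-1)*s2^2)/(n1+n2-2)
(n1-1)*s1^2 = 11 * 34.59 = 380.49
(n2-1)*s2^2 = 28 * 24.36 = 682.08
numerator = 380.49 + 682.08 = 1062.57
n1+n2-2 = 39
sp^2 = 1062.57 / 39 = 35419/1300 ≈ 27.245385

27.2454


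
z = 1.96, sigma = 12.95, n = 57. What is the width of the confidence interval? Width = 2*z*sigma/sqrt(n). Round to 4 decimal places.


width = 2*z*sigma/sqrt(n)
2*z*sigma = 2 * 1.96 * 12.95 = 50.764
sqrt(57) ≈ 7.549834
width = 50.764 / 7.549834 ≈ 6.723856

6.7239


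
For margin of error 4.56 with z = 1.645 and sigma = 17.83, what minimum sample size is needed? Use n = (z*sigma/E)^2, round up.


z*sigma/E = 1.645 * 17.83 / 4.56 ≈ 6.432094
(z*sigma/E)^2 ≈ 41.371837
round up: n = 42

42


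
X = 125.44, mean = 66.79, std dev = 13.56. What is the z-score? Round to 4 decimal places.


z = (X - mu) / sigma
X - mu = 125.44 - 66.79 = 58.65
z = 58.65 / 13.56 = 1955/452 ≈ 4.325221

4.3252


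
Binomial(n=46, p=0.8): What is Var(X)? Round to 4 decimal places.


Var = n*p*(1-p) = 46 * 0.8 * 0.2 = 7.36

7.3600


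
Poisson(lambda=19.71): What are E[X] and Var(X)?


E[X] = Var(X) = lambda = 19.71

19.71, 19.71


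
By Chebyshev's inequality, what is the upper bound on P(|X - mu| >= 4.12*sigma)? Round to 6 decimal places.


P <= 1/k^2
k^2 = 4.12^2 = 16.9744
1/k^2 = 1 / 16.9744 ≈ 0.05891224

0.058912


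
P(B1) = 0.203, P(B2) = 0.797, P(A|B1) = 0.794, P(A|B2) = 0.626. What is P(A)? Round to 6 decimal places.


P(A) = P(A|B1)*P(B1) + P(A|B2)*P(B2)
P(A|B1)*P(B1) = 0.794 * 0.203 = 0.161182
P(A|B2)*P(B2) = 0.626 * 0.797 = 0.498922
P(A) = 0.161182 + 0.498922 = 0.660104

0.660104


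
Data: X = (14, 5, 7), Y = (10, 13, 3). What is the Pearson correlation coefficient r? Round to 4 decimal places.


r = sum((xi-xbar)(yi-ybar)) / sqrt(sum((xi-xbar)^2) * sum((yi-ybar)^2))
n = 3, xbar = 26/3 ≈ 8.666667, ybar = 26/3 ≈ 8.666667
Sxy = sum((xi-xbar)(yi-ybar)) = 2/3 ≈ 0.666667
Sxx = sum((xi-xbar)^2) = 134/3 ≈ 44.666667
Syy = sum((yi-ybar)^2) = 158/3 ≈ 52.666667
sqrt(Sxx*Syy) ≈ 48.502005
r = Sxy / sqrt(Sxx*Syy) = 0.666667 / 48.502005 ≈ 0.013745

0.0137


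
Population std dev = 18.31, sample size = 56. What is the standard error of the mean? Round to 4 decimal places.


SE = sigma / sqrt(n)
sqrt(56) ≈ 7.483315
SE = 18.31 / 7.483315 ≈ 2.446777

2.4468


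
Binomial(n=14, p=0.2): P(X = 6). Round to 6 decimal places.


P = C(n,k) * p^k * (1-p)^(n-k)
C(14,6) = 3003
p^k = 0.2^6 = 0.000064
(1-p)^(n-k) = 0.8^8 ≈ 0.1677722
P = 3003 * 0.000064 * 0.1677722 ≈ 0.032244

0.032244


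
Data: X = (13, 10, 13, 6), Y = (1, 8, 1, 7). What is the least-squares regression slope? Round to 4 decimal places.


b = sum((xi-xbar)(yi-ybar)) / sum((xi-xbar)^2)
n = 4, xbar = 42/4 = 10.5, ybar = 17/4 = 4.25
Sxy = sum((xi-xbar)(yi-ybar)) = -30.5
Sxx = sum((xi-xbar)^2) = 33
b = Sxy / Sxx = -61/66 ≈ -0.924242

-0.9242


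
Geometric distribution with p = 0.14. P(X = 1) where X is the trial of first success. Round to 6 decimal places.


P = (1-p)^(k-1) * p
(1-p)^(k-1) = 0.86^0 = 1
P = 1 * 0.14 = 0.14

0.140000


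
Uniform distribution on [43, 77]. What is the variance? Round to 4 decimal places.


Var = (b-a)^2 / 12
(b-a)^2 = (77 - 43)^2 = 1156
Var = 1156/12 ≈ 96.333333

96.3333


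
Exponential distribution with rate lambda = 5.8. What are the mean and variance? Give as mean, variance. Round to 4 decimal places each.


mean = 1/lam, var = 1/lam^2
mean = 1 / 5.8 = 5/29 ≈ 0.172414
lam^2 = 5.8^2 = 33.64
var = 1 / 33.64 = 25/841 ≈ 0.029727

0.1724, 0.0297


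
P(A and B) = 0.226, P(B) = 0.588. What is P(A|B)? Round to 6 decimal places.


P(A|B) = P(A and B) / P(B) = 0.226 / 0.588 = 113/294 ≈ 0.38435374

0.384354


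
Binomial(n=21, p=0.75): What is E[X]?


E[X] = n*p = 21 * 0.75 = 15.75

15.75


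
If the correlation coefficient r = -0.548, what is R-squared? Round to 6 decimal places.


R^2 = r^2 = (-0.548)^2 = 0.300304

0.300304


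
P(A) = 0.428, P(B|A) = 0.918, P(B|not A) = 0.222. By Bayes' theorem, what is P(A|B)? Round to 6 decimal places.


P(A|B) = P(B|A)*P(A) / P(B), P(B) = P(B|A)*P(A) + P(B|not A)*P(not A)
P(B|A)*P(A) = 0.918 * 0.428 = 0.392904
P(B|not A)*P(not A) = 0.222 * 0.572 = 0.126984
P(B) = 0.392904 + 0.126984 = 0.519888
P(A|B) = 0.392904 / 0.519888 ≈ 0.75574739

0.755747


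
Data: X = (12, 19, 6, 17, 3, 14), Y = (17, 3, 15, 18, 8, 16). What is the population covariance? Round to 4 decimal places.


Cov = (1/n)*sum((xi-xbar)(yi-ybar))
n = 6, xbar = 71/6 ≈ 11.833333, ybar = 77/6 ≈ 12.833333
sum((xi-xbar)(yi-ybar)) = -37/6 ≈ -6.166667
Cov = -6.166667 / 6 = -37/36 ≈ -1.027778

-1.0278


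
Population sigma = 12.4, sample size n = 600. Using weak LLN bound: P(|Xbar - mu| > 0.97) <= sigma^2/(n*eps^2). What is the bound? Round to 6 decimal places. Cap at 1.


bound = min(1, sigma^2/(n*eps^2))
sigma^2 = 12.4^2 = 153.76
n*eps^2 = 600 * 0.97^2 = 600 * 0.9409 = 564.54
sigma^2/(n*eps^2) = 153.76 / 564.54 ≈ 0.27236334

0.272363


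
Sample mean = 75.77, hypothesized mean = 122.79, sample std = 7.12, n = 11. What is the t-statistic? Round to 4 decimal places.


t = (xbar - mu0) / (s/sqrt(n))
xbar - mu0 = 75.77 - 122.79 = -47.02
sqrt(11) ≈ 3.31662479
s/sqrt(n) = 7.12 / 3.31662479 ≈ 2.14676077
t = -47.02 / 2.14676077 ≈ -21.902767

-21.9028


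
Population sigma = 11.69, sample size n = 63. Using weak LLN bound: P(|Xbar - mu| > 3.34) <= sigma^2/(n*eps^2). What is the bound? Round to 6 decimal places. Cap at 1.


bound = min(1, sigma^2/(n*eps^2))
sigma^2 = 11.69^2 = 136.6561
n*eps^2 = 63 * 3.34^2 = 63 * 11.1556 = 702.8028
sigma^2/(n*eps^2) = 136.6561 / 702.8028 = 7/36 ≈ 0.19444444

0.194444


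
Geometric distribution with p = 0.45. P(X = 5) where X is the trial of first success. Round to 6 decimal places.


P = (1-p)^(k-1) * p
(1-p)^(k-1) = 0.55^4 = 0.09150625
P = 0.09150625 * 0.45 ≈ 0.04117781

0.041178


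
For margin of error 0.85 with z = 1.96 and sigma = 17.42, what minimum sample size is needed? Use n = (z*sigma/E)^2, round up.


z*sigma/E = 1.96 * 17.42 / 0.85 = 85358/2125 ≈ 40.168471
(z*sigma/E)^2 ≈ 1613.506029
round up: n = 1614

1614


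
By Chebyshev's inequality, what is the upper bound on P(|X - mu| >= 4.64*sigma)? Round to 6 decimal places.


P <= 1/k^2
k^2 = 4.64^2 = 21.5296
1/k^2 = 1 / 21.5296 ≈ 0.04644768

0.046448


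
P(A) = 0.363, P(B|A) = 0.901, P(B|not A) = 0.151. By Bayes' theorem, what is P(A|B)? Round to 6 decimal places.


P(A|B) = P(B|A)*P(A) / P(B), P(B) = P(B|A)*P(A) + P(B|not A)*P(not A)
P(B|A)*P(A) = 0.901 * 0.363 = 0.327063
P(B|not A)*P(not A) = 0.151 * 0.637 = 0.096187
P(B) = 0.327063 + 0.096187 = 0.42325
P(A|B) = 0.327063 / 0.42325 ≈ 0.77274188

0.772742


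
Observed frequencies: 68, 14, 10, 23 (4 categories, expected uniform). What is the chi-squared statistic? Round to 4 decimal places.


chi2 = sum((O-E)^2/E), E = total/4
total = 115, E = 115/4 = 28.75
(68 - 28.75)^2 / 28.75 = 1540.5625 / 28.75 = 24649/460 ≈ 53.584783
(14 - 28.75)^2 / 28.75 = 217.5625 / 28.75 = 3481/460 ≈ 7.567391
(10 - 28.75)^2 / 28.75 = 351.5625 / 28.75 = 1125/92 ≈ 12.228261
(23 - 28.75)^2 / 28.75 = 33.0625 / 28.75 = 1.15
chi2 = 8571/115 ≈ 74.530435

74.5304


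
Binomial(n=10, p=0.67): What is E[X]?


E[X] = n*p = 10 * 0.67 = 6.7

6.7


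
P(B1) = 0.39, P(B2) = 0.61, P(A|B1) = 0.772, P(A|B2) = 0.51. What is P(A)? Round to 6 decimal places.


P(A) = P(A|B1)*P(B1) + P(A|B2)*P(B2)
P(A|B1)*P(B1) = 0.772 * 0.39 = 0.30108
P(A|B2)*P(B2) = 0.51 * 0.61 = 0.3111
P(A) = 0.30108 + 0.3111 = 0.61218

0.612180


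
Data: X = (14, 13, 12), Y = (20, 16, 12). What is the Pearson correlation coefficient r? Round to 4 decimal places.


r = sum((xi-xbar)(yi-ybar)) / sqrt(sum((xi-xbar)^2) * sum((yi-ybar)^2))
n = 3, xbar = 39/3 = 13, ybar = 48/3 = 16
Sxy = sum((xi-xbar)(yi-ybar)) = 8
Sxx = sum((xi-xbar)^2) = 2
Syy = sum((yi-ybar)^2) = 32
sqrt(Sxx*Syy) = 8
r = Sxy / sqrt(Sxx*Syy) = 8 / 8 = 1

1.0000


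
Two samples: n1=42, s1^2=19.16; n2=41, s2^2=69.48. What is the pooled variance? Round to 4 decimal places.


sp^2 = ((n1-1)*s1^2 + (n2-1)*s2^2)/(n1+n2-2)
(n1-1)*s1^2 = 41 * 19.16 = 785.56
(n2-1)*s2^2 = 40 * 69.48 = 2779.2
numerator = 785.56 + 2779.2 = 3564.76
n1+n2-2 = 81
sp^2 = 3564.76 / 81 = 89119/2025 ≈ 44.009383

44.0094


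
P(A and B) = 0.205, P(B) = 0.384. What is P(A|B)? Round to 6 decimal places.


P(A|B) = P(A and B) / P(B) = 0.205 / 0.384 = 205/384 ≈ 0.53385417

0.533854


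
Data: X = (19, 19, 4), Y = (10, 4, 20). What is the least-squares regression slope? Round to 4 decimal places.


b = sum((xi-xbar)(yi-ybar)) / sum((xi-xbar)^2)
n = 3, xbar = 42/3 = 14, ybar = 34/3 ≈ 11.333333
Sxy = sum((xi-xbar)(yi-ybar)) = -130
Sxx = sum((xi-xbar)^2) = 150
b = Sxy / Sxx = -13/15 ≈ -0.866667

-0.8667


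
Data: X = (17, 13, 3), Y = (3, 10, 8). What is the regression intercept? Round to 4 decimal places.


a = ybar - b*xbar, where b = sum((xi-xbar)(yi-ybar)) / sum((xi-xbar)^2)
n = 3, xbar = 33/3 = 11, ybar = 21/3 = 7
Sxy = sum((xi-xbar)(yi-ybar)) = -26
Sxx = sum((xi-xbar)^2) = 104
b = Sxy / Sxx = -0.25
a = 7 - (-0.25) * 11 = 9.75

9.7500


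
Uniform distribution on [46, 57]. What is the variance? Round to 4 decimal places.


Var = (b-a)^2 / 12
(b-a)^2 = (57 - 46)^2 = 121
Var = 121/12 ≈ 10.083333

10.0833


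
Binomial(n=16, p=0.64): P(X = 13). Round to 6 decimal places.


P = C(n,k) * p^k * (1-p)^(n-k)
C(16,13) = 560
p^k = 0.64^13 ≈ 0.003022315
(1-p)^(n-k) = 0.36^3 = 0.046656
P = 560 * 0.003022315 * 0.046656 ≈ 0.078965

0.078965


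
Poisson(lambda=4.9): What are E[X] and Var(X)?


E[X] = Var(X) = lambda = 4.9

4.9, 4.9


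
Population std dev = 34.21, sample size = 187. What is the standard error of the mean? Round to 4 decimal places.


SE = sigma / sqrt(n)
sqrt(187) ≈ 13.674794
SE = 34.21 / 13.674794 ≈ 2.501683

2.5017


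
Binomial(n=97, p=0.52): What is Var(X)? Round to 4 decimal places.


Var = n*p*(1-p) = 97 * 0.52 * 0.48 = 24.2112

24.2112


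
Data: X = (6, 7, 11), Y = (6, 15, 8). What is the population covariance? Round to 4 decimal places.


Cov = (1/n)*sum((xi-xbar)(yi-ybar))
n = 3, xbar = 24/3 = 8, ybar = 29/3 ≈ 9.666667
sum((xi-xbar)(yi-ybar)) = -3
Cov = -3 / 3 = -1

-1.0000


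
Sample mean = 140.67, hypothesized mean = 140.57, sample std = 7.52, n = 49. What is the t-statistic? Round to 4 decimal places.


t = (xbar - mu0) / (s/sqrt(n))
xbar - mu0 = 140.67 - 140.57 = 0.1
sqrt(49) = 7
s/sqrt(n) = 7.52 / 7 = 188/175 ≈ 1.07428571
t = 0.1 / 1.07428571 = 35/376 ≈ 0.093085

0.0931


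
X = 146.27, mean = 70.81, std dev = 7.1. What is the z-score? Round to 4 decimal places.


z = (X - mu) / sigma
X - mu = 146.27 - 70.81 = 75.46
z = 75.46 / 7.1 = 3773/355 ≈ 10.628169

10.6282


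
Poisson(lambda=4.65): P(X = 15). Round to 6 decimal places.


P = e^(-lam) * lam^k / k!
e^(-4.65) ≈ 0.009561602
lam^k = 4.65^15 ≈ 10275294862.414983
k! = 15! = 1307674368000
P = 0.009561602 * 10275294862.414983 / 1307674368000 ≈ 0.000075

0.000075


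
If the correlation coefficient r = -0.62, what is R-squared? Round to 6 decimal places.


R^2 = r^2 = (-0.62)^2 = 0.3844

0.384400


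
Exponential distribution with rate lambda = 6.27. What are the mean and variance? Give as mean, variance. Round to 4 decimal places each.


mean = 1/lam, var = 1/lam^2
mean = 1 / 6.27 = 100/627 ≈ 0.159490
lam^2 = 6.27^2 = 39.3129
var = 1 / 39.3129 ≈ 0.025437

0.1595, 0.0254


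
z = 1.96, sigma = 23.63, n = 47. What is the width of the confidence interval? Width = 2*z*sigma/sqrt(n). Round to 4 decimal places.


width = 2*z*sigma/sqrt(n)
2*z*sigma = 2 * 1.96 * 23.63 = 92.6296
sqrt(47) ≈ 6.855655
width = 92.6296 / 6.855655 ≈ 13.511416

13.5114


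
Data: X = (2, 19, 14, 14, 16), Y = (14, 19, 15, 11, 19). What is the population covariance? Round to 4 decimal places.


Cov = (1/n)*sum((xi-xbar)(yi-ybar))
n = 5, xbar = 65/5 = 13, ybar = 78/5 = 15.6
sum((xi-xbar)(yi-ybar)) = 43
Cov = 43 / 5 = 8.6

8.6000


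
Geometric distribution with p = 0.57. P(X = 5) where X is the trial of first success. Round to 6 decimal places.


P = (1-p)^(k-1) * p
(1-p)^(k-1) = 0.43^4 = 0.03418801
P = 0.03418801 * 0.57 ≈ 0.01948717

0.019487


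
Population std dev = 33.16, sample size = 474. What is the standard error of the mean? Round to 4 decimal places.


SE = sigma / sqrt(n)
sqrt(474) ≈ 21.771541
SE = 33.16 / 21.771541 ≈ 1.523089

1.5231


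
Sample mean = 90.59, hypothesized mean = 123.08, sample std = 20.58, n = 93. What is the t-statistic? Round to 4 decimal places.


t = (xbar - mu0) / (s/sqrt(n))
xbar - mu0 = 90.59 - 123.08 = -32.49
sqrt(93) ≈ 9.64365076
s/sqrt(n) = 20.58 / 9.64365076 ≈ 2.13404659
t = -32.49 / 2.13404659 ≈ -15.224597

-15.2246


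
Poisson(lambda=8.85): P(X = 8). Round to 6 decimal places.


P = e^(-lam) * lam^k / k!
e^(-8.85) ≈ 0.0001433817
lam^k = 8.85^8 ≈ 37631035.200076
k! = 8! = 40320
P = 0.0001433817 * 37631035.200076 / 40320 ≈ 0.133820

0.133820


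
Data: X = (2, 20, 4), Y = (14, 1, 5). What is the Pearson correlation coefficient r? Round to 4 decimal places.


r = sum((xi-xbar)(yi-ybar)) / sqrt(sum((xi-xbar)^2) * sum((yi-ybar)^2))
n = 3, xbar = 26/3 ≈ 8.666667, ybar = 20/3 ≈ 6.666667
Sxy = sum((xi-xbar)(yi-ybar)) = -316/3 ≈ -105.333333
Sxx = sum((xi-xbar)^2) = 584/3 ≈ 194.666667
Syy = sum((yi-ybar)^2) = 266/3 ≈ 88.666667
sqrt(Sxx*Syy) ≈ 131.379011
r = Sxy / sqrt(Sxx*Syy) = -105.333333 / 131.379011 ≈ -0.801752

-0.8018


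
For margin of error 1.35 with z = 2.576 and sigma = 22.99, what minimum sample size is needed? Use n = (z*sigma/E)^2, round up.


z*sigma/E = 2.576 * 22.99 / 1.35 ≈ 43.868326
(z*sigma/E)^2 ≈ 1924.430020
round up: n = 1925

1925


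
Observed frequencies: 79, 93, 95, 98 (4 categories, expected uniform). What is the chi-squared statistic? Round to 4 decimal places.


chi2 = sum((O-E)^2/E), E = total/4
total = 365, E = 365/4 = 91.25
(79 - 91.25)^2 / 91.25 = 150.0625 / 91.25 = 2401/1460 ≈ 1.644521
(93 - 91.25)^2 / 91.25 = 3.0625 / 91.25 = 49/1460 ≈ 0.033562
(95 - 91.25)^2 / 91.25 = 14.0625 / 91.25 = 45/292 ≈ 0.154110
(98 - 91.25)^2 / 91.25 = 45.5625 / 91.25 = 729/1460 ≈ 0.499315
chi2 = 851/365 ≈ 2.331507

2.3315


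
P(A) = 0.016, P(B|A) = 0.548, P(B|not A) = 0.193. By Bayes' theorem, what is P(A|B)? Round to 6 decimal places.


P(A|B) = P(B|A)*P(A) / P(B), P(B) = P(B|A)*P(A) + P(B|not A)*P(not A)
P(B|A)*P(A) = 0.548 * 0.016 = 0.008768
P(B|not A)*P(not A) = 0.193 * 0.984 = 0.189912
P(B) = 0.008768 + 0.189912 = 0.19868
P(A|B) = 0.008768 / 0.19868 ≈ 0.04413127

0.044131


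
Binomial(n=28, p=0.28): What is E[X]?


E[X] = n*p = 28 * 0.28 = 7.84

7.84


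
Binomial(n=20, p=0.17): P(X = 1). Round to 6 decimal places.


P = C(n,k) * p^k * (1-p)^(n-k)
C(20,1) = 20
p^k = 0.17^1 = 0.17
(1-p)^(n-k) = 0.83^19 ≈ 0.02900573
P = 20 * 0.17 * 0.02900573 ≈ 0.098619

0.098619


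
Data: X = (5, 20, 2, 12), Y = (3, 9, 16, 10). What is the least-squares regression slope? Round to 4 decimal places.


b = sum((xi-xbar)(yi-ybar)) / sum((xi-xbar)^2)
n = 4, xbar = 39/4 = 9.75, ybar = 38/4 = 9.5
Sxy = sum((xi-xbar)(yi-ybar)) = -23.5
Sxx = sum((xi-xbar)^2) = 192.75
b = Sxy / Sxx = -94/771 ≈ -0.121920

-0.1219


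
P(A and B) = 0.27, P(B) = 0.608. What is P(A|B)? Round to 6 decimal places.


P(A|B) = P(A and B) / P(B) = 0.27 / 0.608 = 135/304 ≈ 0.44407895

0.444079


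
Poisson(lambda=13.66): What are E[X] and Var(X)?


E[X] = Var(X) = lambda = 13.66

13.66, 13.66


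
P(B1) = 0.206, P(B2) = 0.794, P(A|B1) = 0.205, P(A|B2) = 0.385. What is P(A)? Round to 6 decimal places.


P(A) = P(A|B1)*P(B1) + P(A|B2)*P(B2)
P(A|B1)*P(B1) = 0.205 * 0.206 = 0.04223
P(A|B2)*P(B2) = 0.385 * 0.794 = 0.30569
P(A) = 0.04223 + 0.30569 = 0.34792

0.347920


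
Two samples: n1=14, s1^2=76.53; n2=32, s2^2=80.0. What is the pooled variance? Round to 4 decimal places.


sp^2 = ((n1-1)*s1^2 + (n2-1)*s2^2)/(n1+n2-2)
(n1-1)*s1^2 = 13 * 76.53 = 994.89
(n2-1)*s2^2 = 31 * 80.0 = 2480
numerator = 994.89 + 2480 = 3474.89
n1+n2-2 = 44
sp^2 = 3474.89 / 44 = 347489/4400 ≈ 78.974773

78.9748


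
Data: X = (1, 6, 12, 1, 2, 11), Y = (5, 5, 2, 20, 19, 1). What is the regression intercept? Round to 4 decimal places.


a = ybar - b*xbar, where b = sum((xi-xbar)(yi-ybar)) / sum((xi-xbar)^2)
n = 6, xbar = 33/6 = 5.5, ybar = 52/6 = 26/3 ≈ 8.666667
Sxy = sum((xi-xbar)(yi-ybar)) = -158
Sxx = sum((xi-xbar)^2) = 125.5
b = Sxy / Sxx = -316/251 ≈ -1.258964
a = 8.666667 - (-1.258964) * 5.5 = 11740/753 ≈ 15.590969

15.5910


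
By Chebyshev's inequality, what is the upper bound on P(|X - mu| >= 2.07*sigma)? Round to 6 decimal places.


P <= 1/k^2
k^2 = 2.07^2 = 4.2849
1/k^2 = 1 / 4.2849 ≈ 0.23337768

0.233378


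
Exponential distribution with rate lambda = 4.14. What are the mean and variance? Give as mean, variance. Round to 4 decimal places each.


mean = 1/lam, var = 1/lam^2
mean = 1 / 4.14 = 50/207 ≈ 0.241546
lam^2 = 4.14^2 = 17.1396
var = 1 / 17.1396 ≈ 0.058344

0.2415, 0.0583


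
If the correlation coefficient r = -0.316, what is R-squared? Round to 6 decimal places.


R^2 = r^2 = (-0.316)^2 = 0.099856

0.099856


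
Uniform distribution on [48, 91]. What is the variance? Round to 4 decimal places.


Var = (b-a)^2 / 12
(b-a)^2 = (91 - 48)^2 = 1849
Var = 1849/12 ≈ 154.083333

154.0833


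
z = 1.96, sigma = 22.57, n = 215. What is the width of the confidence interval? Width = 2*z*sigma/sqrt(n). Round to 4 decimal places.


width = 2*z*sigma/sqrt(n)
2*z*sigma = 2 * 1.96 * 22.57 = 88.4744
sqrt(215) ≈ 14.662878
width = 88.4744 / 14.662878 ≈ 6.033904

6.0339


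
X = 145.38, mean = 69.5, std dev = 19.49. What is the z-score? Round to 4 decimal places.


z = (X - mu) / sigma
X - mu = 145.38 - 69.5 = 75.88
z = 75.88 / 19.49 = 7588/1949 ≈ 3.893279

3.8933


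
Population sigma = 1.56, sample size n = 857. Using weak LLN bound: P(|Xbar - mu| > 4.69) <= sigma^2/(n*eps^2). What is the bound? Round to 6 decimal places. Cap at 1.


bound = min(1, sigma^2/(n*eps^2))
sigma^2 = 1.56^2 = 2.4336
n*eps^2 = 857 * 4.69^2 = 857 * 21.9961 = 18850.6577
sigma^2/(n*eps^2) = 2.4336 / 18850.6577 ≈ 0.00012910

0.000129


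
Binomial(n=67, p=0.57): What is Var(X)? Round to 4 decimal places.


Var = n*p*(1-p) = 67 * 0.57 * 0.43 = 16.4217

16.4217


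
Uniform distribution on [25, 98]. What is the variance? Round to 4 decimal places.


Var = (b-a)^2 / 12
(b-a)^2 = (98 - 25)^2 = 5329
Var = 5329/12 ≈ 444.083333

444.0833


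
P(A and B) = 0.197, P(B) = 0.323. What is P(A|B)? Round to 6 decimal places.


P(A|B) = P(A and B) / P(B) = 0.197 / 0.323 = 197/323 ≈ 0.60990712

0.609907


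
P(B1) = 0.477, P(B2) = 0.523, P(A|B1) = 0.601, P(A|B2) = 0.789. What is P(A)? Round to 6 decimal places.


P(A) = P(A|B1)*P(B1) + P(A|B2)*P(B2)
P(A|B1)*P(B1) = 0.601 * 0.477 = 0.286677
P(A|B2)*P(B2) = 0.789 * 0.523 = 0.412647
P(A) = 0.286677 + 0.412647 = 0.699324

0.699324


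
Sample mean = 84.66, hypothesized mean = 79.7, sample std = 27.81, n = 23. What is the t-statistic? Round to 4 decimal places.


t = (xbar - mu0) / (s/sqrt(n))
xbar - mu0 = 84.66 - 79.7 = 4.96
sqrt(23) ≈ 4.79583152
s/sqrt(n) = 27.81 / 4.79583152 ≈ 5.79878585
t = 4.96 / 5.79878585 ≈ 0.855351

0.8554


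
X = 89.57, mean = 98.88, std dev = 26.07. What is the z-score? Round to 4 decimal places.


z = (X - mu) / sigma
X - mu = 89.57 - 98.88 = -9.31
z = -9.31 / 26.07 = -931/2607 ≈ -0.357115

-0.3571


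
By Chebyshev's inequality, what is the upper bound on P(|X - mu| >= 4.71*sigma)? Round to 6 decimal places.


P <= 1/k^2
k^2 = 4.71^2 = 22.1841
1/k^2 = 1 / 22.1841 ≈ 0.04507733

0.045077


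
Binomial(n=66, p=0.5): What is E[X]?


E[X] = n*p = 66 * 0.5 = 33

33


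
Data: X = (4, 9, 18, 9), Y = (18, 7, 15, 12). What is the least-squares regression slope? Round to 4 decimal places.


b = sum((xi-xbar)(yi-ybar)) / sum((xi-xbar)^2)
n = 4, xbar = 40/4 = 10, ybar = 52/4 = 13
Sxy = sum((xi-xbar)(yi-ybar)) = -7
Sxx = sum((xi-xbar)^2) = 102
b = Sxy / Sxx = -7/102 ≈ -0.068627

-0.0686


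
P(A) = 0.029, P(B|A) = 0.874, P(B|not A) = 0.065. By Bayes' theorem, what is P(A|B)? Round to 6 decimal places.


P(A|B) = P(B|A)*P(A) / P(B), P(B) = P(B|A)*P(A) + P(B|not A)*P(not A)
P(B|A)*P(A) = 0.874 * 0.029 = 0.025346
P(B|not A)*P(not A) = 0.065 * 0.971 = 0.063115
P(B) = 0.025346 + 0.063115 = 0.088461
P(A|B) = 0.025346 / 0.088461 ≈ 0.28652174

0.286522


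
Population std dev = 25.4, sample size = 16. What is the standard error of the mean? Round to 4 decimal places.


SE = sigma / sqrt(n)
sqrt(16) = 4
SE = 25.4 / 4 = 6.35

6.3500


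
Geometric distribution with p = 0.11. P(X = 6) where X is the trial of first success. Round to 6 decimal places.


P = (1-p)^(k-1) * p
(1-p)^(k-1) = 0.89^5 ≈ 0.5584059
P = 0.5584059 * 0.11 ≈ 0.06142465

0.061425


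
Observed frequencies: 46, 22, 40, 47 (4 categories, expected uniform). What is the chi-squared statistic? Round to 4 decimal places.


chi2 = sum((O-E)^2/E), E = total/4
total = 155, E = 155/4 = 38.75
(46 - 38.75)^2 / 38.75 = 52.5625 / 38.75 = 841/620 ≈ 1.356452
(22 - 38.75)^2 / 38.75 = 280.5625 / 38.75 = 4489/620 ≈ 7.240323
(40 - 38.75)^2 / 38.75 = 1.5625 / 38.75 = 5/124 ≈ 0.040323
(47 - 38.75)^2 / 38.75 = 68.0625 / 38.75 = 1089/620 ≈ 1.756452
chi2 = 1611/155 ≈ 10.393548

10.3935


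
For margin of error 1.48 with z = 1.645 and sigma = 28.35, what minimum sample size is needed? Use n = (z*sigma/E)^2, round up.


z*sigma/E = 1.645 * 28.35 / 1.48 = 186543/5920 ≈ 31.510642
(z*sigma/E)^2 ≈ 992.920552
round up: n = 993

993


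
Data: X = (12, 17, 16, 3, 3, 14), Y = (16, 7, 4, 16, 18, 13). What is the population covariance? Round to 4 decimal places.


Cov = (1/n)*sum((xi-xbar)(yi-ybar))
n = 6, xbar = 65/6 ≈ 10.833333, ybar = 74/6 = 37/3 ≈ 12.333333
sum((xi-xbar)(yi-ybar)) = -428/3 ≈ -142.666667
Cov = -142.666667 / 6 = -214/9 ≈ -23.777778

-23.7778


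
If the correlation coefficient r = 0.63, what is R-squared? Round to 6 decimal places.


R^2 = r^2 = (0.63)^2 = 0.3969

0.396900


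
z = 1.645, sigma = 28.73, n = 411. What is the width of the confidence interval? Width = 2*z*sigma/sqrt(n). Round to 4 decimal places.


width = 2*z*sigma/sqrt(n)
2*z*sigma = 2 * 1.645 * 28.73 = 94.5217
sqrt(411) ≈ 20.273135
width = 94.5217 / 20.273135 ≈ 4.662412

4.6624


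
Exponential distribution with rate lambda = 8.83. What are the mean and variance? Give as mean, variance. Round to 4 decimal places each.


mean = 1/lam, var = 1/lam^2
mean = 1 / 8.83 = 100/883 ≈ 0.113250
lam^2 = 8.83^2 = 77.9689
var = 1 / 77.9689 ≈ 0.012826

0.1133, 0.0128


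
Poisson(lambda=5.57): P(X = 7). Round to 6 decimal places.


P = e^(-lam) * lam^k / k!
e^(-5.57) ≈ 0.003810480
lam^k = 5.57^7 ≈ 166336.043176
k! = 7! = 5040
P = 0.003810480 * 166336.043176 / 5040 ≈ 0.125758

0.125758


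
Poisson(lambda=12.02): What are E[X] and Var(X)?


E[X] = Var(X) = lambda = 12.02

12.02, 12.02


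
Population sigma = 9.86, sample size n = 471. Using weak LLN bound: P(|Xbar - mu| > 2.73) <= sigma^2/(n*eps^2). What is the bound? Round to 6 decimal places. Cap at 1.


bound = min(1, sigma^2/(n*eps^2))
sigma^2 = 9.86^2 = 97.2196
n*eps^2 = 471 * 2.73^2 = 471 * 7.4529 = 3510.3159
sigma^2/(n*eps^2) = 97.2196 / 3510.3159 ≈ 0.02769540

0.027695


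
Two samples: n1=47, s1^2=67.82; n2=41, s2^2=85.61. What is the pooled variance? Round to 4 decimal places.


sp^2 = ((n1-1)*s1^2 + (n2-1)*s2^2)/(n1+n2-2)
(n1-1)*s1^2 = 46 * 67.82 = 3119.72
(n2-1)*s2^2 = 40 * 85.61 = 3424.4
numerator = 3119.72 + 3424.4 = 6544.12
n1+n2-2 = 86
sp^2 = 6544.12 / 86 = 163603/2150 ≈ 76.094419

76.0944


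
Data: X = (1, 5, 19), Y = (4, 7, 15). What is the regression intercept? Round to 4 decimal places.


a = ybar - b*xbar, where b = sum((xi-xbar)(yi-ybar)) / sum((xi-xbar)^2)
n = 3, xbar = 25/3 ≈ 8.333333, ybar = 26/3 ≈ 8.666667
Sxy = sum((xi-xbar)(yi-ybar)) = 322/3 ≈ 107.333333
Sxx = sum((xi-xbar)^2) = 536/3 ≈ 178.666667
b = Sxy / Sxx = 161/268 ≈ 0.600746
a = 8.666667 - 0.600746 * 8.333333 = 981/268 ≈ 3.660448

3.6604


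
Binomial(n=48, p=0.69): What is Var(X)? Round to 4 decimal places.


Var = n*p*(1-p) = 48 * 0.69 * 0.31 = 10.2672

10.2672


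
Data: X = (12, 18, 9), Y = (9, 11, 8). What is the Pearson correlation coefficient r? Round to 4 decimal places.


r = sum((xi-xbar)(yi-ybar)) / sqrt(sum((xi-xbar)^2) * sum((yi-ybar)^2))
n = 3, xbar = 39/3 = 13, ybar = 28/3 ≈ 9.333333
Sxy = sum((xi-xbar)(yi-ybar)) = 14
Sxx = sum((xi-xbar)^2) = 42
Syy = sum((yi-ybar)^2) = 14/3 ≈ 4.666667
sqrt(Sxx*Syy) = 14
r = Sxy / sqrt(Sxx*Syy) = 14 / 14 = 1

1.0000


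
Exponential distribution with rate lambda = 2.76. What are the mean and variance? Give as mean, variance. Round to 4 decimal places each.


mean = 1/lam, var = 1/lam^2
mean = 1 / 2.76 = 25/69 ≈ 0.362319
lam^2 = 2.76^2 = 7.6176
var = 1 / 7.6176 = 625/4761 ≈ 0.131275

0.3623, 0.1313


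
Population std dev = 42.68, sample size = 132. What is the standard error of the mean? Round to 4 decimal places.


SE = sigma / sqrt(n)
sqrt(132) ≈ 11.489125
SE = 42.68 / 11.489125 ≈ 3.714817

3.7148


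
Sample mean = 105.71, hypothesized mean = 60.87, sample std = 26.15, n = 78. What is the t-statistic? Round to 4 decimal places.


t = (xbar - mu0) / (s/sqrt(n))
xbar - mu0 = 105.71 - 60.87 = 44.84
sqrt(78) ≈ 8.83176087
s/sqrt(n) = 26.15 / 8.83176087 ≈ 2.96090444
t = 44.84 / 2.96090444 ≈ 15.144021

15.1440


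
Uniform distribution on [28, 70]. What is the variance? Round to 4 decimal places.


Var = (b-a)^2 / 12
(b-a)^2 = (70 - 28)^2 = 1764
Var = 1764/12 = 147

147.0000


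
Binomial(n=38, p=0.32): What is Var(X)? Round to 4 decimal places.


Var = n*p*(1-p) = 38 * 0.32 * 0.68 = 8.2688

8.2688


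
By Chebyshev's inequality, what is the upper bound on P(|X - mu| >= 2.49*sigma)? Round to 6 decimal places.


P <= 1/k^2
k^2 = 2.49^2 = 6.2001
1/k^2 = 1 / 6.2001 ≈ 0.16128772

0.161288


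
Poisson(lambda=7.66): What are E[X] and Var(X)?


E[X] = Var(X) = lambda = 7.66

7.66, 7.66


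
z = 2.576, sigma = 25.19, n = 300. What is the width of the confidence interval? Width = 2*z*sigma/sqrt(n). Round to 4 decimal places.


width = 2*z*sigma/sqrt(n)
2*z*sigma = 2 * 2.576 * 25.19 = 129.77888
sqrt(300) ≈ 17.320508
width = 129.77888 / 17.320508 ≈ 7.492787

7.4928


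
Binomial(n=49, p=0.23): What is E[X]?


E[X] = n*p = 49 * 0.23 = 11.27

11.27


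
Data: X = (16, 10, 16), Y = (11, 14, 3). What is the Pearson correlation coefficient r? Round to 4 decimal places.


r = sum((xi-xbar)(yi-ybar)) / sqrt(sum((xi-xbar)^2) * sum((yi-ybar)^2))
n = 3, xbar = 42/3 = 14, ybar = 28/3 ≈ 9.333333
Sxy = sum((xi-xbar)(yi-ybar)) = -28
Sxx = sum((xi-xbar)^2) = 24
Syy = sum((yi-ybar)^2) = 194/3 ≈ 64.666667
sqrt(Sxx*Syy) ≈ 39.395431
r = Sxy / sqrt(Sxx*Syy) = -28 / 39.395431 ≈ -0.710742

-0.7107


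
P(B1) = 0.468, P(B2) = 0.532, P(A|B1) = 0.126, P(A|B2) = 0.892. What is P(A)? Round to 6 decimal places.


P(A) = P(A|B1)*P(B1) + P(A|B2)*P(B2)
P(A|B1)*P(B1) = 0.126 * 0.468 = 0.058968
P(A|B2)*P(B2) = 0.892 * 0.532 = 0.474544
P(A) = 0.058968 + 0.474544 = 0.533512

0.533512


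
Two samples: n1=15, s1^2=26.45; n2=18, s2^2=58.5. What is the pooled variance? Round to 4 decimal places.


sp^2 = ((n1-1)*s1^2 + (n2-1)*s2^2)/(n1+n2-2)
(n1-1)*s1^2 = 14 * 26.45 = 370.3
(n2-1)*s2^2 = 17 * 58.5 = 994.5
numerator = 370.3 + 994.5 = 1364.8
n1+n2-2 = 31
sp^2 = 1364.8 / 31 = 6824/155 ≈ 44.025806

44.0258


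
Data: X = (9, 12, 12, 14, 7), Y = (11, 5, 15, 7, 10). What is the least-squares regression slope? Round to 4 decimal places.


b = sum((xi-xbar)(yi-ybar)) / sum((xi-xbar)^2)
n = 5, xbar = 54/5 = 10.8, ybar = 48/5 = 9.6
Sxy = sum((xi-xbar)(yi-ybar)) = -11.4
Sxx = sum((xi-xbar)^2) = 30.8
b = Sxy / Sxx = -57/154 ≈ -0.370130

-0.3701


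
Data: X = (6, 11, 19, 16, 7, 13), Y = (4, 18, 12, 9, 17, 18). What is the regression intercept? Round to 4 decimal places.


a = ybar - b*xbar, where b = sum((xi-xbar)(yi-ybar)) / sum((xi-xbar)^2)
n = 6, xbar = 72/6 = 12, ybar = 78/6 = 13
Sxy = sum((xi-xbar)(yi-ybar)) = 11
Sxx = sum((xi-xbar)^2) = 128
b = Sxy / Sxx = 11/128 ≈ 0.085938
a = 13 - 0.085938 * 12 = 11.96875

11.9688


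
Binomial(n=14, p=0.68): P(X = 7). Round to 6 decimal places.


P = C(n,k) * p^k * (1-p)^(n-k)
C(14,7) = 3432
p^k = 0.68^7 ≈ 0.06722989
(1-p)^(n-k) = 0.32^7 ≈ 0.0003435974
P = 3432 * 0.06722989 * 0.0003435974 ≈ 0.079279

0.079279


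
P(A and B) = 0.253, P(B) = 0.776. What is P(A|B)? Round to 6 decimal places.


P(A|B) = P(A and B) / P(B) = 0.253 / 0.776 = 253/776 ≈ 0.32603093

0.326031


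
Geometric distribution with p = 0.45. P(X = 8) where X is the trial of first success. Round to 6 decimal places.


P = (1-p)^(k-1) * p
(1-p)^(k-1) = 0.55^7 ≈ 0.01522435
P = 0.01522435 * 0.45 ≈ 0.006850959

0.006851


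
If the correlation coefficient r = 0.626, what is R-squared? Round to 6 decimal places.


R^2 = r^2 = (0.626)^2 = 0.391876

0.391876


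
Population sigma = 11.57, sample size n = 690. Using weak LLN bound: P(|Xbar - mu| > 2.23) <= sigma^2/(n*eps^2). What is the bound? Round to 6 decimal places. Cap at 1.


bound = min(1, sigma^2/(n*eps^2))
sigma^2 = 11.57^2 = 133.8649
n*eps^2 = 690 * 2.23^2 = 690 * 4.9729 = 3431.301
sigma^2/(n*eps^2) = 133.8649 / 3431.301 ≈ 0.03901287

0.039013


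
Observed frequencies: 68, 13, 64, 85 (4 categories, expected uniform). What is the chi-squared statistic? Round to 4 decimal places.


chi2 = sum((O-E)^2/E), E = total/4
total = 230, E = 230/4 = 57.5
(68 - 57.5)^2 / 57.5 = 110.25 / 57.5 = 441/230 ≈ 1.917391
(13 - 57.5)^2 / 57.5 = 1980.25 / 57.5 = 7921/230 ≈ 34.439130
(64 - 57.5)^2 / 57.5 = 42.25 / 57.5 = 169/230 ≈ 0.734783
(85 - 57.5)^2 / 57.5 = 756.25 / 57.5 = 605/46 ≈ 13.152174
chi2 = 5778/115 ≈ 50.243478

50.2435


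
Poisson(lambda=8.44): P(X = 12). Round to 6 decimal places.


P = e^(-lam) * lam^k / k!
e^(-8.44) ≈ 0.0002160502
lam^k = 8.44^12 ≈ 130649983587.925233
k! = 12! = 479001600
P = 0.0002160502 * 130649983587.925233 / 479001600 ≈ 0.058929

0.058929


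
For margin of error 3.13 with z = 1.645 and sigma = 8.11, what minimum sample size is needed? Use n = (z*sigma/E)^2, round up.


z*sigma/E = 1.645 * 8.11 / 3.13 ≈ 4.262284
(z*sigma/E)^2 ≈ 18.167068
round up: n = 19

19


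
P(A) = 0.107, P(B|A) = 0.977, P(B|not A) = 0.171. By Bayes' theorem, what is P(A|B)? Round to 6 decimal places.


P(A|B) = P(B|A)*P(A) / P(B), P(B) = P(B|A)*P(A) + P(B|not A)*P(not A)
P(B|A)*P(A) = 0.977 * 0.107 = 0.104539
P(B|not A)*P(not A) = 0.171 * 0.893 = 0.152703
P(B) = 0.104539 + 0.152703 = 0.257242
P(A|B) = 0.104539 / 0.257242 ≈ 0.40638387

0.406384


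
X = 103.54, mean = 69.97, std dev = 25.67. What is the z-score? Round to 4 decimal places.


z = (X - mu) / sigma
X - mu = 103.54 - 69.97 = 33.57
z = 33.57 / 25.67 = 3357/2567 ≈ 1.307752

1.3078


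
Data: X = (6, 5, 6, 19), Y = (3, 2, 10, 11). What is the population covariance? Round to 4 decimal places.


Cov = (1/n)*sum((xi-xbar)(yi-ybar))
n = 4, xbar = 36/4 = 9, ybar = 26/4 = 6.5
sum((xi-xbar)(yi-ybar)) = 63
Cov = 63 / 4 = 15.75

15.7500


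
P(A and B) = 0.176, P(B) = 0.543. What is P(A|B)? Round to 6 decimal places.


P(A|B) = P(A and B) / P(B) = 0.176 / 0.543 = 176/543 ≈ 0.32412523

0.324125


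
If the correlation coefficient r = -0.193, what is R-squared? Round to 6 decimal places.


R^2 = r^2 = (-0.193)^2 = 0.037249

0.037249


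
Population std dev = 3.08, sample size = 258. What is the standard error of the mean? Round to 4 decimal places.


SE = sigma / sqrt(n)
sqrt(258) ≈ 16.062378
SE = 3.08 / 16.062378 ≈ 0.191752

0.1918


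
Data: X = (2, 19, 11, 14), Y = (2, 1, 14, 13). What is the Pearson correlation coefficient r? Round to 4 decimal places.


r = sum((xi-xbar)(yi-ybar)) / sqrt(sum((xi-xbar)^2) * sum((yi-ybar)^2))
n = 4, xbar = 46/4 = 11.5, ybar = 30/4 = 7.5
Sxy = sum((xi-xbar)(yi-ybar)) = 14
Sxx = sum((xi-xbar)^2) = 153
Syy = sum((yi-ybar)^2) = 145
sqrt(Sxx*Syy) ≈ 148.946299
r = Sxy / sqrt(Sxx*Syy) = 14 / 148.946299 ≈ 0.093994

0.0940


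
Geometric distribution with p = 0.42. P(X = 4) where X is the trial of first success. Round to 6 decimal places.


P = (1-p)^(k-1) * p
(1-p)^(k-1) = 0.58^3 = 0.195112
P = 0.195112 * 0.42 = 0.08194704

0.081947


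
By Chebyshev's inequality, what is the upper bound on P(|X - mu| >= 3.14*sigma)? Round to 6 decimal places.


P <= 1/k^2
k^2 = 3.14^2 = 9.8596
1/k^2 = 1 / 9.8596 ≈ 0.10142399

0.101424


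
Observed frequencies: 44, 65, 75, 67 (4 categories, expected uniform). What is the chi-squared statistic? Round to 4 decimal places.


chi2 = sum((O-E)^2/E), E = total/4
total = 251, E = 251/4 = 62.75
(44 - 62.75)^2 / 62.75 = 351.5625 / 62.75 = 5625/1004 ≈ 5.602590
(65 - 62.75)^2 / 62.75 = 5.0625 / 62.75 = 81/1004 ≈ 0.080677
(75 - 62.75)^2 / 62.75 = 150.0625 / 62.75 = 2401/1004 ≈ 2.391434
(67 - 62.75)^2 / 62.75 = 18.0625 / 62.75 = 289/1004 ≈ 0.287849
chi2 = 2099/251 ≈ 8.362550

8.3625


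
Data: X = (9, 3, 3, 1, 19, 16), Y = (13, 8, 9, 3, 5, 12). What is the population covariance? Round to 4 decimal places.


Cov = (1/n)*sum((xi-xbar)(yi-ybar))
n = 6, xbar = 51/6 = 8.5, ybar = 50/6 = 25/3 ≈ 8.333333
sum((xi-xbar)(yi-ybar)) = 33
Cov = 33 / 6 = 5.5

5.5000


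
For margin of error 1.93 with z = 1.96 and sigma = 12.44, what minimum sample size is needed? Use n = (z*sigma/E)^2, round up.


z*sigma/E = 1.96 * 12.44 / 1.93 = 60956/4825 ≈ 12.633368
(z*sigma/E)^2 ≈ 159.601984
round up: n = 160

160


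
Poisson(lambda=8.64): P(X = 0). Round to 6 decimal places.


P = e^(-lam) * lam^k / k!
e^(-8.64) ≈ 0.0001768869
lam^k = 8.64^0 = 1
k! = 0! = 1
P = 0.0001768869 * 1 / 1 ≈ 0.000177

0.000177


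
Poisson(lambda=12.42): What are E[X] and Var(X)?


E[X] = Var(X) = lambda = 12.42

12.42, 12.42


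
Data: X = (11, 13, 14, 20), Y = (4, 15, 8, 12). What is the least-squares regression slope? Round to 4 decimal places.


b = sum((xi-xbar)(yi-ybar)) / sum((xi-xbar)^2)
n = 4, xbar = 58/4 = 14.5, ybar = 39/4 = 9.75
Sxy = sum((xi-xbar)(yi-ybar)) = 25.5
Sxx = sum((xi-xbar)^2) = 45
b = Sxy / Sxx = 17/30 ≈ 0.566667

0.5667


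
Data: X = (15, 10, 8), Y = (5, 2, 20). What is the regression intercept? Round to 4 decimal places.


a = ybar - b*xbar, where b = sum((xi-xbar)(yi-ybar)) / sum((xi-xbar)^2)
n = 3, xbar = 33/3 = 11, ybar = 27/3 = 9
Sxy = sum((xi-xbar)(yi-ybar)) = -42
Sxx = sum((xi-xbar)^2) = 26
b = Sxy / Sxx = -21/13 ≈ -1.615385
a = 9 - (-1.615385) * 11 = 348/13 ≈ 26.769231

26.7692


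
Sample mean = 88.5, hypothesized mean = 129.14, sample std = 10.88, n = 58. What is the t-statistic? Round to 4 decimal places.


t = (xbar - mu0) / (s/sqrt(n))
xbar - mu0 = 88.5 - 129.14 = -40.64
sqrt(58) ≈ 7.61577311
s/sqrt(n) = 10.88 / 7.61577311 ≈ 1.42861399
t = -40.64 / 1.42861399 ≈ -28.447152

-28.4472


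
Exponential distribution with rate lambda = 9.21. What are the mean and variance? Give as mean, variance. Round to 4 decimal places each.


mean = 1/lam, var = 1/lam^2
mean = 1 / 9.21 = 100/921 ≈ 0.108578
lam^2 = 9.21^2 = 84.8241
var = 1 / 84.8241 ≈ 0.011789

0.1086, 0.0118


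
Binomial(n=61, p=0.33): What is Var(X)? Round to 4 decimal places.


Var = n*p*(1-p) = 61 * 0.33 * 0.67 = 13.4871

13.4871


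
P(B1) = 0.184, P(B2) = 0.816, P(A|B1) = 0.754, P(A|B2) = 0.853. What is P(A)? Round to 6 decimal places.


P(A) = P(A|B1)*P(B1) + P(A|B2)*P(B2)
P(A|B1)*P(B1) = 0.754 * 0.184 = 0.138736
P(A|B2)*P(B2) = 0.853 * 0.816 = 0.696048
P(A) = 0.138736 + 0.696048 = 0.834784

0.834784


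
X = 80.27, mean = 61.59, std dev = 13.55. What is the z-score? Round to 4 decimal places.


z = (X - mu) / sigma
X - mu = 80.27 - 61.59 = 18.68
z = 18.68 / 13.55 = 1868/1355 ≈ 1.378598

1.3786


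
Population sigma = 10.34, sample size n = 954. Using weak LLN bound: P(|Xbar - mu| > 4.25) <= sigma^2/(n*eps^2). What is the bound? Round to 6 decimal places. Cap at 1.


bound = min(1, sigma^2/(n*eps^2))
sigma^2 = 10.34^2 = 106.9156
n*eps^2 = 954 * 4.25^2 = 954 * 18.0625 = 17231.625
sigma^2/(n*eps^2) = 106.9156 / 17231.625 ≈ 0.00620462

0.006205


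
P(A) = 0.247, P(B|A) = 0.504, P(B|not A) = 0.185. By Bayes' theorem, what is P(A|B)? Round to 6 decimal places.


P(A|B) = P(B|A)*P(A) / P(B), P(B) = P(B|A)*P(A) + P(B|not A)*P(not A)
P(B|A)*P(A) = 0.504 * 0.247 = 0.124488
P(B|not A)*P(not A) = 0.185 * 0.753 = 0.139305
P(B) = 0.124488 + 0.139305 = 0.263793
P(A|B) = 0.124488 / 0.263793 ≈ 0.47191548

0.471915


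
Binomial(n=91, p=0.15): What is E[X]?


E[X] = n*p = 91 * 0.15 = 13.65

13.65


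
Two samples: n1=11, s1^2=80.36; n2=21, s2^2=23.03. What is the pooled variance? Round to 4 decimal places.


sp^2 = ((n1-1)*s1^2 + (n2-1)*s2^2)/(n1+n2-2)
(n1-1)*s1^2 = 10 * 80.36 = 803.6
(n2-1)*s2^2 = 20 * 23.03 = 460.6
numerator = 803.6 + 460.6 = 1264.2
n1+n2-2 = 30
sp^2 = 1264.2 / 30 = 42.14

42.1400


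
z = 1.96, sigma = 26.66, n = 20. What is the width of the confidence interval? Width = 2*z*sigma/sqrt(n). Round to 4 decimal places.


width = 2*z*sigma/sqrt(n)
2*z*sigma = 2 * 1.96 * 26.66 = 104.5072
sqrt(20) ≈ 4.472136
width = 104.5072 / 4.472136 ≈ 23.368520

23.3685


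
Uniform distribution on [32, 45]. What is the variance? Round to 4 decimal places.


Var = (b-a)^2 / 12
(b-a)^2 = (45 - 32)^2 = 169
Var = 169/12 ≈ 14.083333

14.0833


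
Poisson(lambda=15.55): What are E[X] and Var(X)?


E[X] = Var(X) = lambda = 15.55

15.55, 15.55


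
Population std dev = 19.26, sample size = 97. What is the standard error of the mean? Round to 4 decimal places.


SE = sigma / sqrt(n)
sqrt(97) ≈ 9.848858
SE = 19.26 / 9.848858 ≈ 1.955557

1.9556


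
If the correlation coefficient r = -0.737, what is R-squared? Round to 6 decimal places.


R^2 = r^2 = (-0.737)^2 = 0.543169

0.543169


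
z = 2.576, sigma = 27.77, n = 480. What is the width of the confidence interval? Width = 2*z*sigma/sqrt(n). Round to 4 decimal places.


width = 2*z*sigma/sqrt(n)
2*z*sigma = 2 * 2.576 * 27.77 = 143.07104
sqrt(480) ≈ 21.908902
width = 143.07104 / 21.908902 ≈ 6.530270

6.5303


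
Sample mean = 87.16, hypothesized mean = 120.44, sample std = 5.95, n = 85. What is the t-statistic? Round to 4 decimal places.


t = (xbar - mu0) / (s/sqrt(n))
xbar - mu0 = 87.16 - 120.44 = -33.28
sqrt(85) ≈ 9.21954446
s/sqrt(n) = 5.95 / 9.21954446 ≈ 0.64536811
t = -33.28 / 0.64536811 ≈ -51.567469

-51.5675


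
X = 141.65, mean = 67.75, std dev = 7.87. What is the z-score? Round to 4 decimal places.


z = (X - mu) / sigma
X - mu = 141.65 - 67.75 = 73.9
z = 73.9 / 7.87 = 7390/787 ≈ 9.390089

9.3901


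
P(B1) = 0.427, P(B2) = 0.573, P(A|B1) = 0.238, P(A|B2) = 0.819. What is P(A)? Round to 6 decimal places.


P(A) = P(A|B1)*P(B1) + P(A|B2)*P(B2)
P(A|B1)*P(B1) = 0.238 * 0.427 = 0.101626
P(A|B2)*P(B2) = 0.819 * 0.573 = 0.469287
P(A) = 0.101626 + 0.469287 = 0.570913

0.570913


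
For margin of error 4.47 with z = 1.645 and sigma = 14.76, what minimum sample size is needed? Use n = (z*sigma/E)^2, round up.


z*sigma/E = 1.645 * 14.76 / 4.47 = 40467/7450 ≈ 5.431812
(z*sigma/E)^2 ≈ 29.504582
round up: n = 30

30


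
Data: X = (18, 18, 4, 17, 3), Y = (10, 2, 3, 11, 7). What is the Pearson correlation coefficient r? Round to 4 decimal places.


r = sum((xi-xbar)(yi-ybar)) / sqrt(sum((xi-xbar)^2) * sum((yi-ybar)^2))
n = 5, xbar = 60/5 = 12, ybar = 33/5 = 6.6
Sxy = sum((xi-xbar)(yi-ybar)) = 40
Sxx = sum((xi-xbar)^2) = 242
Syy = sum((yi-ybar)^2) = 65.2
sqrt(Sxx*Syy) ≈ 125.612101
r = Sxy / sqrt(Sxx*Syy) = 40 / 125.612101 ≈ 0.318441

0.3184
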